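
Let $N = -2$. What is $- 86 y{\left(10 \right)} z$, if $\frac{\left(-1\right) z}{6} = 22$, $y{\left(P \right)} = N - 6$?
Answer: $-90816$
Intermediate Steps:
$y{\left(P \right)} = -8$ ($y{\left(P \right)} = -2 - 6 = -8$)
$z = -132$ ($z = \left(-6\right) 22 = -132$)
$- 86 y{\left(10 \right)} z = \left(-86\right) \left(-8\right) \left(-132\right) = 688 \left(-132\right) = -90816$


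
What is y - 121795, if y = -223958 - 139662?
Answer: -485415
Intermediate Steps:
y = -363620
y - 121795 = -363620 - 121795 = -485415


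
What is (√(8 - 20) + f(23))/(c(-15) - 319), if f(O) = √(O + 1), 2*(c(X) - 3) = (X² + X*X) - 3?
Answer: -4*√6/185 - 4*I*√3/185 ≈ -0.052962 - 0.03745*I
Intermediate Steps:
c(X) = 3/2 + X² (c(X) = 3 + ((X² + X*X) - 3)/2 = 3 + ((X² + X²) - 3)/2 = 3 + (2*X² - 3)/2 = 3 + (-3 + 2*X²)/2 = 3 + (-3/2 + X²) = 3/2 + X²)
f(O) = √(1 + O)
(√(8 - 20) + f(23))/(c(-15) - 319) = (√(8 - 20) + √(1 + 23))/((3/2 + (-15)²) - 319) = (√(-12) + √24)/((3/2 + 225) - 319) = (2*I*√3 + 2*√6)/(453/2 - 319) = (2*√6 + 2*I*√3)/(-185/2) = (2*√6 + 2*I*√3)*(-2/185) = -4*√6/185 - 4*I*√3/185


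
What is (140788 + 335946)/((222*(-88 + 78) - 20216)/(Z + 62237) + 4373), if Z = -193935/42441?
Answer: 29979832825314/274977242305 ≈ 109.03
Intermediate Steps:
Z = -9235/2021 (Z = -193935*1/42441 = -9235/2021 ≈ -4.5695)
(140788 + 335946)/((222*(-88 + 78) - 20216)/(Z + 62237) + 4373) = (140788 + 335946)/((222*(-88 + 78) - 20216)/(-9235/2021 + 62237) + 4373) = 476734/((222*(-10) - 20216)/(125771742/2021) + 4373) = 476734/((-2220 - 20216)*(2021/125771742) + 4373) = 476734/(-22436*2021/125771742 + 4373) = 476734/(-22671578/62885871 + 4373) = 476734/(274977242305/62885871) = 476734*(62885871/274977242305) = 29979832825314/274977242305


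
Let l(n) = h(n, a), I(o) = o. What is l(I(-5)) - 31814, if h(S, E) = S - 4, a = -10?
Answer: -31823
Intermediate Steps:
h(S, E) = -4 + S
l(n) = -4 + n
l(I(-5)) - 31814 = (-4 - 5) - 31814 = -9 - 31814 = -31823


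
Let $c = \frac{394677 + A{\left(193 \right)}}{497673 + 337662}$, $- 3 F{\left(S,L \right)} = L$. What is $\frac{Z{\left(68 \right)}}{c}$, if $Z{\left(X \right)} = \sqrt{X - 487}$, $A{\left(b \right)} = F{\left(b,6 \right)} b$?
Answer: $\frac{835335 i \sqrt{419}}{394291} \approx 43.366 i$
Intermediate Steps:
$F{\left(S,L \right)} = - \frac{L}{3}$
$A{\left(b \right)} = - 2 b$ ($A{\left(b \right)} = \left(- \frac{1}{3}\right) 6 b = - 2 b$)
$Z{\left(X \right)} = \sqrt{-487 + X}$
$c = \frac{394291}{835335}$ ($c = \frac{394677 - 386}{497673 + 337662} = \frac{394677 - 386}{835335} = 394291 \cdot \frac{1}{835335} = \frac{394291}{835335} \approx 0.47202$)
$\frac{Z{\left(68 \right)}}{c} = \frac{\sqrt{-487 + 68}}{\frac{394291}{835335}} = \sqrt{-419} \cdot \frac{835335}{394291} = i \sqrt{419} \cdot \frac{835335}{394291} = \frac{835335 i \sqrt{419}}{394291}$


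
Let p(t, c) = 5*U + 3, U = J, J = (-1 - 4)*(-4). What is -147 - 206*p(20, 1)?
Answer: -21365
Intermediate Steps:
J = 20 (J = -5*(-4) = 20)
U = 20
p(t, c) = 103 (p(t, c) = 5*20 + 3 = 100 + 3 = 103)
-147 - 206*p(20, 1) = -147 - 206*103 = -147 - 21218 = -21365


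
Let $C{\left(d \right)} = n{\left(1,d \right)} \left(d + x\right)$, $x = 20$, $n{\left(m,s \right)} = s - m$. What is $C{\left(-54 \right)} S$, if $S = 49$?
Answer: $91630$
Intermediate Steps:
$C{\left(d \right)} = \left(-1 + d\right) \left(20 + d\right)$ ($C{\left(d \right)} = \left(d - 1\right) \left(d + 20\right) = \left(d - 1\right) \left(20 + d\right) = \left(-1 + d\right) \left(20 + d\right)$)
$C{\left(-54 \right)} S = \left(-1 - 54\right) \left(20 - 54\right) 49 = \left(-55\right) \left(-34\right) 49 = 1870 \cdot 49 = 91630$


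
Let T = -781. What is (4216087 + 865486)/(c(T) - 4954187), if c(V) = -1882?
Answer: -5081573/4956069 ≈ -1.0253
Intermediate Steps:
(4216087 + 865486)/(c(T) - 4954187) = (4216087 + 865486)/(-1882 - 4954187) = 5081573/(-4956069) = 5081573*(-1/4956069) = -5081573/4956069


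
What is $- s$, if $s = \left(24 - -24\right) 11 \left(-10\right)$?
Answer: $5280$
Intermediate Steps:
$s = -5280$ ($s = \left(24 + 24\right) \left(-110\right) = 48 \left(-110\right) = -5280$)
$- s = \left(-1\right) \left(-5280\right) = 5280$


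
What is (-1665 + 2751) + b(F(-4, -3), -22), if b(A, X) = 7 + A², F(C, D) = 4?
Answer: 1109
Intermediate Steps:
(-1665 + 2751) + b(F(-4, -3), -22) = (-1665 + 2751) + (7 + 4²) = 1086 + (7 + 16) = 1086 + 23 = 1109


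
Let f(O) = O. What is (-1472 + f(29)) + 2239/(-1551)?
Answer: -2240332/1551 ≈ -1444.4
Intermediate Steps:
(-1472 + f(29)) + 2239/(-1551) = (-1472 + 29) + 2239/(-1551) = -1443 + 2239*(-1/1551) = -1443 - 2239/1551 = -2240332/1551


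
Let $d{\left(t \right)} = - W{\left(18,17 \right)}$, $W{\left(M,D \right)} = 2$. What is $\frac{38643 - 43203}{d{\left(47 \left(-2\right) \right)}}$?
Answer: $2280$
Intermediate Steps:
$d{\left(t \right)} = -2$ ($d{\left(t \right)} = \left(-1\right) 2 = -2$)
$\frac{38643 - 43203}{d{\left(47 \left(-2\right) \right)}} = \frac{38643 - 43203}{-2} = \left(-4560\right) \left(- \frac{1}{2}\right) = 2280$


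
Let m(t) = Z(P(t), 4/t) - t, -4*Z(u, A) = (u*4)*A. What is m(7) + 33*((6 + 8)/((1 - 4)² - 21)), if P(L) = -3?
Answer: -613/14 ≈ -43.786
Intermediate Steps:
Z(u, A) = -A*u (Z(u, A) = -u*4*A/4 = -4*u*A/4 = -A*u)
m(t) = -t + 12/t (m(t) = -1*4/t*(-3) - t = 12/t - t = -t + 12/t)
m(7) + 33*((6 + 8)/((1 - 4)² - 21)) = (-1*7 + 12/7) + 33*((6 + 8)/((1 - 4)² - 21)) = (-7 + 12*(⅐)) + 33*(14/((-3)² - 21)) = (-7 + 12/7) + 33*(14/(9 - 21)) = -37/7 + 33*(14/(-12)) = -37/7 + 33*(14*(-1/12)) = -37/7 + 33*(-7/6) = -37/7 - 77/2 = -613/14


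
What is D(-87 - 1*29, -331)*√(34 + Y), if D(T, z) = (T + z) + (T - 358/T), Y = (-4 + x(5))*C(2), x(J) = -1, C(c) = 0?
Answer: -32475*√34/58 ≈ -3264.8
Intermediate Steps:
Y = 0 (Y = (-4 - 1)*0 = -5*0 = 0)
D(T, z) = z - 358/T + 2*T
D(-87 - 1*29, -331)*√(34 + Y) = (-331 - 358/(-87 - 1*29) + 2*(-87 - 1*29))*√(34 + 0) = (-331 - 358/(-87 - 29) + 2*(-87 - 29))*√34 = (-331 - 358/(-116) + 2*(-116))*√34 = (-331 - 358*(-1/116) - 232)*√34 = (-331 + 179/58 - 232)*√34 = -32475*√34/58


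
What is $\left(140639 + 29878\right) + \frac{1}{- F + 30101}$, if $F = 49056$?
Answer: $\frac{3232149734}{18955} \approx 1.7052 \cdot 10^{5}$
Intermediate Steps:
$\left(140639 + 29878\right) + \frac{1}{- F + 30101} = \left(140639 + 29878\right) + \frac{1}{\left(-1\right) 49056 + 30101} = 170517 + \frac{1}{-49056 + 30101} = 170517 + \frac{1}{-18955} = 170517 - \frac{1}{18955} = \frac{3232149734}{18955}$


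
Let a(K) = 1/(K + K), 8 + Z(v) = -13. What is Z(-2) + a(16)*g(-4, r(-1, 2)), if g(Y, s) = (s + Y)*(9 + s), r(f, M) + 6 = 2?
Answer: -89/4 ≈ -22.250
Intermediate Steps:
r(f, M) = -4 (r(f, M) = -6 + 2 = -4)
Z(v) = -21 (Z(v) = -8 - 13 = -21)
a(K) = 1/(2*K)
g(Y, s) = (9 + s)*(Y + s) (g(Y, s) = (Y + s)*(9 + s) = (9 + s)*(Y + s))
Z(-2) + a(16)*g(-4, r(-1, 2)) = -21 + ((½)/16)*((-4)² + 9*(-4) + 9*(-4) - 4*(-4)) = -21 + ((½)*(1/16))*(16 - 36 - 36 + 16) = -21 + (1/32)*(-40) = -21 - 5/4 = -89/4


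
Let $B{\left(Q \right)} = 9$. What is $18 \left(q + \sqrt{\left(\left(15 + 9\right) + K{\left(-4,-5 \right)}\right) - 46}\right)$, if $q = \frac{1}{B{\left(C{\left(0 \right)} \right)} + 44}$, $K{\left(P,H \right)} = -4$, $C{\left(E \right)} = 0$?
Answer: $\frac{18}{53} + 18 i \sqrt{26} \approx 0.33962 + 91.782 i$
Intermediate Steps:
$q = \frac{1}{53}$ ($q = \frac{1}{9 + 44} = \frac{1}{53} \approx 0.018868$)
$18 \left(q + \sqrt{\left(\left(15 + 9\right) + K{\left(-4,-5 \right)}\right) - 46}\right) = 18 \left(\frac{1}{53} + \sqrt{\left(\left(15 + 9\right) - 4\right) - 46}\right) = 18 \left(\frac{1}{53} + \sqrt{\left(24 - 4\right) - 46}\right) = 18 \left(\frac{1}{53} + \sqrt{20 - 46}\right) = 18 \left(\frac{1}{53} + \sqrt{-26}\right) = 18 \left(\frac{1}{53} + i \sqrt{26}\right) = \frac{18}{53} + 18 i \sqrt{26}$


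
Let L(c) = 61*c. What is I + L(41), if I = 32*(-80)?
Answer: -59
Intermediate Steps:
I = -2560
I + L(41) = -2560 + 61*41 = -2560 + 2501 = -59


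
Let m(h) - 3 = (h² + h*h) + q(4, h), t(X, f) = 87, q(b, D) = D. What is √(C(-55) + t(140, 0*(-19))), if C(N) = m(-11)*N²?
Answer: √707937 ≈ 841.39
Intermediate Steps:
m(h) = 3 + h + 2*h² (m(h) = 3 + ((h² + h*h) + h) = 3 + ((h² + h²) + h) = 3 + (2*h² + h) = 3 + (h + 2*h²) = 3 + h + 2*h²)
C(N) = 234*N² (C(N) = (3 - 11 + 2*(-11)²)*N² = (3 - 11 + 2*121)*N² = (3 - 11 + 242)*N² = 234*N²)
√(C(-55) + t(140, 0*(-19))) = √(234*(-55)² + 87) = √(234*3025 + 87) = √(707850 + 87) = √707937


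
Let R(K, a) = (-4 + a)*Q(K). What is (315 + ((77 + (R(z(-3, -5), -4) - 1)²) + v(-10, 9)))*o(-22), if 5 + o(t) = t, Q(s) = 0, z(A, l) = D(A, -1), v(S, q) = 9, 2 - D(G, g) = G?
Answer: -10854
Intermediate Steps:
D(G, g) = 2 - G
z(A, l) = 2 - A
R(K, a) = 0 (R(K, a) = (-4 + a)*0 = 0)
o(t) = -5 + t
(315 + ((77 + (R(z(-3, -5), -4) - 1)²) + v(-10, 9)))*o(-22) = (315 + ((77 + (0 - 1)²) + 9))*(-5 - 22) = (315 + ((77 + (-1)²) + 9))*(-27) = (315 + ((77 + 1) + 9))*(-27) = (315 + (78 + 9))*(-27) = (315 + 87)*(-27) = 402*(-27) = -10854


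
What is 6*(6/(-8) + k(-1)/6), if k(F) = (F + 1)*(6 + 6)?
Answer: -9/2 ≈ -4.5000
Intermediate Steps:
k(F) = 12 + 12*F (k(F) = (1 + F)*12 = 12 + 12*F)
6*(6/(-8) + k(-1)/6) = 6*(6/(-8) + (12 + 12*(-1))/6) = 6*(6*(-1/8) + (12 - 12)*(1/6)) = 6*(-3/4 + 0*(1/6)) = 6*(-3/4 + 0) = 6*(-3/4) = -9/2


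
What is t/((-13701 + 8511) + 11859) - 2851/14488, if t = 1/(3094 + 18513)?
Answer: -410820769145/2087678538504 ≈ -0.19678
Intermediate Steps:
t = 1/21607 ≈ 4.6281e-5
t/((-13701 + 8511) + 11859) - 2851/14488 = 1/(21607*((-13701 + 8511) + 11859)) - 2851/14488 = 1/(21607*(-5190 + 11859)) - 2851*1/14488 = (1/21607)/6669 - 2851/14488 = (1/21607)*(1/6669) - 2851/14488 = 1/144097083 - 2851/14488 = -410820769145/2087678538504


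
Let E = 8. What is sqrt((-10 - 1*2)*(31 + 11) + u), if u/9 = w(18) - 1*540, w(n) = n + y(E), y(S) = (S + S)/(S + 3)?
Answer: 3*I*sqrt(69762)/11 ≈ 72.034*I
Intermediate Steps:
y(S) = 2*S/(3 + S) (y(S) = (2*S)/(3 + S) = 2*S/(3 + S))
w(n) = 16/11 + n (w(n) = n + 2*8/(3 + 8) = n + 2*8/11 = n + 2*8*(1/11) = n + 16/11 = 16/11 + n)
u = -51534/11 (u = 9*((16/11 + 18) - 1*540) = 9*(214/11 - 540) = 9*(-5726/11) = -51534/11 ≈ -4684.9)
sqrt((-10 - 1*2)*(31 + 11) + u) = sqrt((-10 - 1*2)*(31 + 11) - 51534/11) = sqrt((-10 - 2)*42 - 51534/11) = sqrt(-12*42 - 51534/11) = sqrt(-504 - 51534/11) = sqrt(-57078/11) = 3*I*sqrt(69762)/11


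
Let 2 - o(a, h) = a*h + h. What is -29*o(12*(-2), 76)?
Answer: -50750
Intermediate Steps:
o(a, h) = 2 - h - a*h (o(a, h) = 2 - (a*h + h) = 2 - (h + a*h) = 2 + (-h - a*h) = 2 - h - a*h)
-29*o(12*(-2), 76) = -29*(2 - 1*76 - 1*12*(-2)*76) = -29*(2 - 76 - 1*(-24)*76) = -29*(2 - 76 + 1824) = -29*1750 = -50750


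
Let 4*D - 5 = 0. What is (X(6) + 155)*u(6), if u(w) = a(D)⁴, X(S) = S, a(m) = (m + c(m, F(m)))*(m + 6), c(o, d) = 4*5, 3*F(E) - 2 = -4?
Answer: 5944202150350625/65536 ≈ 9.0701e+10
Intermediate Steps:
D = 5/4 (D = 5/4 + (¼)*0 = 5/4 + 0 = 5/4 ≈ 1.2500)
F(E) = -⅔ (F(E) = ⅔ + (⅓)*(-4) = ⅔ - 4/3 = -⅔)
c(o, d) = 20
a(m) = (6 + m)*(20 + m) (a(m) = (m + 20)*(m + 6) = (20 + m)*(6 + m) = (6 + m)*(20 + m))
u(w) = 36920510250625/65536 (u(w) = (120 + (5/4)² + 26*(5/4))⁴ = (120 + 25/16 + 65/2)⁴ = (2465/16)⁴ = 36920510250625/65536)
(X(6) + 155)*u(6) = (6 + 155)*(36920510250625/65536) = 161*(36920510250625/65536) = 5944202150350625/65536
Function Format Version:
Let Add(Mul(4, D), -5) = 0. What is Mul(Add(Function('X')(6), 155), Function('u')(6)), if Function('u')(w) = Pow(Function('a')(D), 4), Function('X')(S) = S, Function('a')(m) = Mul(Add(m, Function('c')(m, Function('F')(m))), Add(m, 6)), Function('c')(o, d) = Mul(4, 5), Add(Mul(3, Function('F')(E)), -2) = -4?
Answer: Rational(5944202150350625, 65536) ≈ 9.0701e+10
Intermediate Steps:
D = Rational(5, 4) (D = Add(Rational(5, 4), Mul(Rational(1, 4), 0)) = Add(Rational(5, 4), 0) = Rational(5, 4) ≈ 1.2500)
Function('F')(E) = Rational(-2, 3) (Function('F')(E) = Add(Rational(2, 3), Mul(Rational(1, 3), -4)) = Add(Rational(2, 3), Rational(-4, 3)) = Rational(-2, 3))
Function('c')(o, d) = 20
Function('a')(m) = Mul(Add(6, m), Add(20, m)) (Function('a')(m) = Mul(Add(m, 20), Add(m, 6)) = Mul(Add(20, m), Add(6, m)) = Mul(Add(6, m), Add(20, m)))
Function('u')(w) = Rational(36920510250625, 65536) (Function('u')(w) = Pow(Add(120, Pow(Rational(5, 4), 2), Mul(26, Rational(5, 4))), 4) = Pow(Add(120, Rational(25, 16), Rational(65, 2)), 4) = Pow(Rational(2465, 16), 4) = Rational(36920510250625, 65536))
Mul(Add(Function('X')(6), 155), Function('u')(6)) = Mul(Add(6, 155), Rational(36920510250625, 65536)) = Mul(161, Rational(36920510250625, 65536)) = Rational(5944202150350625, 65536)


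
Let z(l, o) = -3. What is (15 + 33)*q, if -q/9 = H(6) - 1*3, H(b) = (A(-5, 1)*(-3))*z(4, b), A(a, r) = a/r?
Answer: 20736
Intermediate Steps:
H(b) = -45 (H(b) = (-5/1*(-3))*(-3) = (-5*1*(-3))*(-3) = -5*(-3)*(-3) = 15*(-3) = -45)
q = 432 (q = -9*(-45 - 1*3) = -9*(-45 - 3) = -9*(-48) = 432)
(15 + 33)*q = (15 + 33)*432 = 48*432 = 20736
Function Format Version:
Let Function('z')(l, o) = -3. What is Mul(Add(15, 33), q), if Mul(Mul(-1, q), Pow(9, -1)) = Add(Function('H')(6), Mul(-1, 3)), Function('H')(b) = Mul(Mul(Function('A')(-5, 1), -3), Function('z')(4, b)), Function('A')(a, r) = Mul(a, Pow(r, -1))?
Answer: 20736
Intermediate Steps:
Function('H')(b) = -45 (Function('H')(b) = Mul(Mul(Mul(-5, Pow(1, -1)), -3), -3) = Mul(Mul(Mul(-5, 1), -3), -3) = Mul(Mul(-5, -3), -3) = Mul(15, -3) = -45)
q = 432 (q = Mul(-9, Add(-45, Mul(-1, 3))) = Mul(-9, Add(-45, -3)) = Mul(-9, -48) = 432)
Mul(Add(15, 33), q) = Mul(Add(15, 33), 432) = Mul(48, 432) = 20736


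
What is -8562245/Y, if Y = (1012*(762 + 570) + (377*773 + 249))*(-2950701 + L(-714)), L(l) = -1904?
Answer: 1712449/968250119734 ≈ 1.7686e-6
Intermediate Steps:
Y = -4841250598670 (Y = (1012*(762 + 570) + (377*773 + 249))*(-2950701 - 1904) = (1012*1332 + (291421 + 249))*(-2952605) = (1347984 + 291670)*(-2952605) = 1639654*(-2952605) = -4841250598670)
-8562245/Y = -8562245/(-4841250598670) = -8562245*(-1/4841250598670) = 1712449/968250119734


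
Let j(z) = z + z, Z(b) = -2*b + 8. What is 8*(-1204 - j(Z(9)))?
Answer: -9472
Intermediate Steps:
Z(b) = 8 - 2*b
j(z) = 2*z
8*(-1204 - j(Z(9))) = 8*(-1204 - 2*(8 - 2*9)) = 8*(-1204 - 2*(8 - 18)) = 8*(-1204 - 2*(-10)) = 8*(-1204 - 1*(-20)) = 8*(-1204 + 20) = 8*(-1184) = -9472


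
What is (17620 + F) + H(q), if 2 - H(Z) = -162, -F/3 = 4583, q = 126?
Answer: 4035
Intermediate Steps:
F = -13749 (F = -3*4583 = -13749)
H(Z) = 164 (H(Z) = 2 - 1*(-162) = 2 + 162 = 164)
(17620 + F) + H(q) = (17620 - 13749) + 164 = 3871 + 164 = 4035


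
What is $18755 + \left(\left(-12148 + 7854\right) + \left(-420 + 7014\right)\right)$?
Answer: $21055$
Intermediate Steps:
$18755 + \left(\left(-12148 + 7854\right) + \left(-420 + 7014\right)\right) = 18755 + \left(-4294 + 6594\right) = 18755 + 2300 = 21055$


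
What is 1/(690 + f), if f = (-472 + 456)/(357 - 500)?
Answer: 143/98686 ≈ 0.0014490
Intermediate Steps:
f = 16/143 (f = -16/(-143) = -16*(-1/143) = 16/143 ≈ 0.11189)
1/(690 + f) = 1/(690 + 16/143) = 1/(98686/143) = 143/98686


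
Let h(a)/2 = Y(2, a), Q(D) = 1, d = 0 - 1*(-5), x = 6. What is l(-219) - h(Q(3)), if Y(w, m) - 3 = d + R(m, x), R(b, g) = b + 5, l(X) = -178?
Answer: -206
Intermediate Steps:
d = 5 (d = 0 + 5 = 5)
R(b, g) = 5 + b
Y(w, m) = 13 + m (Y(w, m) = 3 + (5 + (5 + m)) = 3 + (10 + m) = 13 + m)
h(a) = 26 + 2*a (h(a) = 2*(13 + a) = 26 + 2*a)
l(-219) - h(Q(3)) = -178 - (26 + 2*1) = -178 - (26 + 2) = -178 - 1*28 = -178 - 28 = -206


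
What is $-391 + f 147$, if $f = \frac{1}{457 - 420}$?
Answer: $- \frac{14320}{37} \approx -387.03$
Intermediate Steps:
$f = \frac{1}{37} \approx 0.027027$
$-391 + f 147 = -391 + \frac{1}{37} \cdot 147 = -391 + \frac{147}{37} = - \frac{14320}{37}$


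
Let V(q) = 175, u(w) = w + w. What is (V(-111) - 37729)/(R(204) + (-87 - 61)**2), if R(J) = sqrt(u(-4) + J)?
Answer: -6259/3653 ≈ -1.7134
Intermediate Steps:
u(w) = 2*w
R(J) = sqrt(-8 + J) (R(J) = sqrt(2*(-4) + J) = sqrt(-8 + J))
(V(-111) - 37729)/(R(204) + (-87 - 61)**2) = (175 - 37729)/(sqrt(-8 + 204) + (-87 - 61)**2) = -37554/(sqrt(196) + (-148)**2) = -37554/(14 + 21904) = -37554/21918 = -37554*1/21918 = -6259/3653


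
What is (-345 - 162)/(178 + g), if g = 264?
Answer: -39/34 ≈ -1.1471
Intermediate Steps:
(-345 - 162)/(178 + g) = (-345 - 162)/(178 + 264) = -507/442 = -507*1/442 = -39/34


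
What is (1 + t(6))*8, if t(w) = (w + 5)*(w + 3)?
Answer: 800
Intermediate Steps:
t(w) = (3 + w)*(5 + w) (t(w) = (5 + w)*(3 + w) = (3 + w)*(5 + w))
(1 + t(6))*8 = (1 + (15 + 6**2 + 8*6))*8 = (1 + (15 + 36 + 48))*8 = (1 + 99)*8 = 100*8 = 800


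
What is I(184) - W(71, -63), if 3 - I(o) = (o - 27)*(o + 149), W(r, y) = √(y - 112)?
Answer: -52278 - 5*I*√7 ≈ -52278.0 - 13.229*I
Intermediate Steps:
W(r, y) = √(-112 + y)
I(o) = 3 - (-27 + o)*(149 + o) (I(o) = 3 - (o - 27)*(o + 149) = 3 - (-27 + o)*(149 + o))
I(184) - W(71, -63) = (4026 - 1*184² - 122*184) - √(-112 - 63) = (4026 - 1*33856 - 22448) - √(-175) = (4026 - 33856 - 22448) - 5*I*√7 = -52278 - 5*I*√7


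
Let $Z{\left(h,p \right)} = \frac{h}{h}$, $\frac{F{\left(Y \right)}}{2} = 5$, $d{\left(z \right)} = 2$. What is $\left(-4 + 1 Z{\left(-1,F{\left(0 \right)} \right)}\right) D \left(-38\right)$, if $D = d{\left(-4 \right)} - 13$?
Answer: $-1254$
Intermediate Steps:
$F{\left(Y \right)} = 10$ ($F{\left(Y \right)} = 2 \cdot 5 = 10$)
$Z{\left(h,p \right)} = 1$
$D = -11$ ($D = 2 - 13 = -11$)
$\left(-4 + 1 Z{\left(-1,F{\left(0 \right)} \right)}\right) D \left(-38\right) = \left(-4 + 1 \cdot 1\right) \left(-11\right) \left(-38\right) = \left(-4 + 1\right) \left(-11\right) \left(-38\right) = \left(-3\right) \left(-11\right) \left(-38\right) = 33 \left(-38\right) = -1254$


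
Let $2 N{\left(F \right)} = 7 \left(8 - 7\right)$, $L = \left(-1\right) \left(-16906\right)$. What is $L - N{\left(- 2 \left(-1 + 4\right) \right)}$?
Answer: $\frac{33805}{2} \approx 16903.0$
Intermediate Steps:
$L = 16906$
$N{\left(F \right)} = \frac{7}{2}$ ($N{\left(F \right)} = \frac{7 \left(8 - 7\right)}{2} = \frac{7 \cdot 1}{2} = \frac{1}{2} \cdot 7 = \frac{7}{2}$)
$L - N{\left(- 2 \left(-1 + 4\right) \right)} = 16906 - \frac{7}{2} = \frac{33805}{2}$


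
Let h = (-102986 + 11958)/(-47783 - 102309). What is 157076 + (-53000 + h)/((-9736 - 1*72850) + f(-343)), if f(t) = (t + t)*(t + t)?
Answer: 2286914497155237/14559299230 ≈ 1.5708e+5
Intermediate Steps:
f(t) = 4*t**2 (f(t) = (2*t)*(2*t) = 4*t**2)
h = 22757/37523 (h = -91028/(-150092) = -91028*(-1/150092) = 22757/37523 ≈ 0.60648)
157076 + (-53000 + h)/((-9736 - 1*72850) + f(-343)) = 157076 + (-53000 + 22757/37523)/((-9736 - 1*72850) + 4*(-343)**2) = 157076 - 1988696243/(37523*((-9736 - 72850) + 4*117649)) = 157076 - 1988696243/(37523*(-82586 + 470596)) = 157076 - 1988696243/37523/388010 = 157076 - 1988696243/37523*1/388010 = 157076 - 1988696243/14559299230 = 2286914497155237/14559299230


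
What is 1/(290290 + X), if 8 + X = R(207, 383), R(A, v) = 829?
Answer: 1/291111 ≈ 3.4351e-6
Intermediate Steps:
X = 821 (X = -8 + 829 = 821)
1/(290290 + X) = 1/(290290 + 821) = 1/291111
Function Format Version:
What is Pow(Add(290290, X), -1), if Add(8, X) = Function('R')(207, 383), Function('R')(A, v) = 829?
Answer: Rational(1, 291111) ≈ 3.4351e-6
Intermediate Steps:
X = 821 (X = Add(-8, 829) = 821)
Pow(Add(290290, X), -1) = Pow(Add(290290, 821), -1) = Pow(291111, -1) = Rational(1, 291111)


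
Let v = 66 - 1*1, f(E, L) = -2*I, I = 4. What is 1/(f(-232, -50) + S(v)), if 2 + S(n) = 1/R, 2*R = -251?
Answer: -251/2512 ≈ -0.099920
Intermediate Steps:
R = -251/2 (R = (½)*(-251) = -251/2 ≈ -125.50)
f(E, L) = -8 (f(E, L) = -2*4 = -8)
v = 65 (v = 66 - 1 = 65)
S(n) = -504/251 (S(n) = -2 + 1/(-251/2) = -2 - 2/251 = -504/251)
1/(f(-232, -50) + S(v)) = 1/(-8 - 504/251) = 1/(-2512/251) = -251/2512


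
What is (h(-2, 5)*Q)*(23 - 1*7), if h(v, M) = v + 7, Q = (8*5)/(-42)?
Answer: -1600/21 ≈ -76.190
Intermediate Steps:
Q = -20/21 (Q = 40*(-1/42) = -20/21 ≈ -0.95238)
h(v, M) = 7 + v
(h(-2, 5)*Q)*(23 - 1*7) = ((7 - 2)*(-20/21))*(23 - 1*7) = (5*(-20/21))*(23 - 7) = -100/21*16 = -1600/21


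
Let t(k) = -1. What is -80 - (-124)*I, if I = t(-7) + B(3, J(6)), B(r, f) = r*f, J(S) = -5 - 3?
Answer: -3180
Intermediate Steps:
J(S) = -8
B(r, f) = f*r
I = -25 (I = -1 - 8*3 = -1 - 24 = -25)
-80 - (-124)*I = -80 - (-124)*(-25) = -80 - 124*25 = -80 - 3100 = -3180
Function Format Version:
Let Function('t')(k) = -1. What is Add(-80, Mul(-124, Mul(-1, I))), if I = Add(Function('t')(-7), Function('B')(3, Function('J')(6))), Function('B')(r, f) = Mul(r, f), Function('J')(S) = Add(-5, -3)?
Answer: -3180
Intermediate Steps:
Function('J')(S) = -8
Function('B')(r, f) = Mul(f, r)
I = -25 (I = Add(-1, Mul(-8, 3)) = Add(-1, -24) = -25)
Add(-80, Mul(-124, Mul(-1, I))) = Add(-80, Mul(-124, Mul(-1, -25))) = Add(-80, Mul(-124, 25)) = Add(-80, -3100) = -3180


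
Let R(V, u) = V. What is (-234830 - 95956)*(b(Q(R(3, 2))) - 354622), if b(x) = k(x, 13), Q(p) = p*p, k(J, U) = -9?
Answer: 117306969966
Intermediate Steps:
Q(p) = p²
b(x) = -9
(-234830 - 95956)*(b(Q(R(3, 2))) - 354622) = (-234830 - 95956)*(-9 - 354622) = -330786*(-354631) = 117306969966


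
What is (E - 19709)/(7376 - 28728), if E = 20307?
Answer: -299/10676 ≈ -0.028007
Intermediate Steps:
(E - 19709)/(7376 - 28728) = (20307 - 19709)/(7376 - 28728) = 598/(-21352) = 598*(-1/21352) = -299/10676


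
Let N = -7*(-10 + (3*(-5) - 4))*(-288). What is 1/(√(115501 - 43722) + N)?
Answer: -58464/3417967517 - √71779/3417967517 ≈ -1.7183e-5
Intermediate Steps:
N = -58464 (N = -7*(-10 + (-15 - 4))*(-288) = -7*(-10 - 19)*(-288) = -7*(-29)*(-288) = 203*(-288) = -58464)
1/(√(115501 - 43722) + N) = 1/(√(115501 - 43722) - 58464) = 1/(√71779 - 58464) = 1/(-58464 + √71779)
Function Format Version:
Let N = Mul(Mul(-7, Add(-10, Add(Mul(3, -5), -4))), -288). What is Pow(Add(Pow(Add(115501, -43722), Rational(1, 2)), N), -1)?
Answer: Add(Rational(-58464, 3417967517), Mul(Rational(-1, 3417967517), Pow(71779, Rational(1, 2)))) ≈ -1.7183e-5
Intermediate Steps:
N = -58464 (N = Mul(Mul(-7, Add(-10, Add(-15, -4))), -288) = Mul(Mul(-7, Add(-10, -19)), -288) = Mul(Mul(-7, -29), -288) = Mul(203, -288) = -58464)
Pow(Add(Pow(Add(115501, -43722), Rational(1, 2)), N), -1) = Pow(Add(Pow(Add(115501, -43722), Rational(1, 2)), -58464), -1) = Pow(Add(Pow(71779, Rational(1, 2)), -58464), -1) = Pow(Add(-58464, Pow(71779, Rational(1, 2))), -1)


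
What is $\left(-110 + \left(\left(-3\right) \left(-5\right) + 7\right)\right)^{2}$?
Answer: $7744$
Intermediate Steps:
$\left(-110 + \left(\left(-3\right) \left(-5\right) + 7\right)\right)^{2} = \left(-110 + \left(15 + 7\right)\right)^{2} = \left(-110 + 22\right)^{2} = \left(-88\right)^{2} = 7744$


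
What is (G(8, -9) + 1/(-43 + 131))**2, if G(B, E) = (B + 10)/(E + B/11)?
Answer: 300432889/64128064 ≈ 4.6849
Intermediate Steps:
G(B, E) = (10 + B)/(E + B/11) (G(B, E) = (10 + B)/(E + B*(1/11)) = (10 + B)/(E + B/11))
(G(8, -9) + 1/(-43 + 131))**2 = (11*(10 + 8)/(8 + 11*(-9)) + 1/(-43 + 131))**2 = (11*18/(8 - 99) + 1/88)**2 = (11*18/(-91) + 1/88)**2 = (11*(-1/91)*18 + 1/88)**2 = (-198/91 + 1/88)**2 = (-17333/8008)**2 = 300432889/64128064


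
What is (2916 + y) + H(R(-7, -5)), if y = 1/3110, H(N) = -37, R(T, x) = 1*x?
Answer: 8953691/3110 ≈ 2879.0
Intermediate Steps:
R(T, x) = x
y = 1/3110 ≈ 0.00032154
(2916 + y) + H(R(-7, -5)) = (2916 + 1/3110) - 37 = 9068761/3110 - 37 = 8953691/3110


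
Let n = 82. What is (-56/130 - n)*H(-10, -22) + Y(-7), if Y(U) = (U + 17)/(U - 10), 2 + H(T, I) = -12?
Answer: 1274554/1105 ≈ 1153.4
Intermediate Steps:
H(T, I) = -14 (H(T, I) = -2 - 12 = -14)
Y(U) = (17 + U)/(-10 + U)
(-56/130 - n)*H(-10, -22) + Y(-7) = (-56/130 - 1*82)*(-14) + (17 - 7)/(-10 - 7) = (-56*1/130 - 82)*(-14) + 10/(-17) = (-28/65 - 82)*(-14) - 1/17*10 = -5358/65*(-14) - 10/17 = 75012/65 - 10/17 = 1274554/1105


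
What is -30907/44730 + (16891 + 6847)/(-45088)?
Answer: -613833889/504196560 ≈ -1.2174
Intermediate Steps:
-30907/44730 + (16891 + 6847)/(-45088) = -30907*1/44730 + 23738*(-1/45088) = -30907/44730 - 11869/22544 = -613833889/504196560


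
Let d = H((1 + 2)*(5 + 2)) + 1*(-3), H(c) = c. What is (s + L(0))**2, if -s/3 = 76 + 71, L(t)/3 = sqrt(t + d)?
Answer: 194643 - 7938*sqrt(2) ≈ 1.8342e+5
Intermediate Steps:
d = 18 (d = (1 + 2)*(5 + 2) + 1*(-3) = 3*7 - 3 = 21 - 3 = 18)
L(t) = 3*sqrt(18 + t) (L(t) = 3*sqrt(t + 18) = 3*sqrt(18 + t))
s = -441 (s = -3*(76 + 71) = -3*147 = -441)
(s + L(0))**2 = (-441 + 3*sqrt(18 + 0))**2 = (-441 + 3*sqrt(18))**2 = (-441 + 3*(3*sqrt(2)))**2 = (-441 + 9*sqrt(2))**2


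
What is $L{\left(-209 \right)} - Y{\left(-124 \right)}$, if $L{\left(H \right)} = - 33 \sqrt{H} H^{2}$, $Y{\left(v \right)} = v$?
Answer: $124 - 1441473 i \sqrt{209} \approx 124.0 - 2.0839 \cdot 10^{7} i$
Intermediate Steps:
$L{\left(H \right)} = - 33 H^{\frac{5}{2}}$
$L{\left(-209 \right)} - Y{\left(-124 \right)} = - 33 \left(-209\right)^{\frac{5}{2}} - -124 = - 33 \cdot 43681 i \sqrt{209} + 124 = - 1441473 i \sqrt{209} + 124 = 124 - 1441473 i \sqrt{209}$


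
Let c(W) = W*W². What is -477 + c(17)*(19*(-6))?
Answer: -560559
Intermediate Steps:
c(W) = W³
-477 + c(17)*(19*(-6)) = -477 + 17³*(19*(-6)) = -477 + 4913*(-114) = -477 - 560082 = -560559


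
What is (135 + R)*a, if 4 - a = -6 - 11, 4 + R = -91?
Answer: 840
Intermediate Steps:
R = -95 (R = -4 - 91 = -95)
a = 21 (a = 4 - (-6 - 11) = 4 - 1*(-17) = 4 + 17 = 21)
(135 + R)*a = (135 - 95)*21 = 40*21 = 840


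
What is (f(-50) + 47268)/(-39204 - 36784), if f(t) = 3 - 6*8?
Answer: -4293/6908 ≈ -0.62145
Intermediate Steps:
f(t) = -45 (f(t) = 3 - 48 = -45)
(f(-50) + 47268)/(-39204 - 36784) = (-45 + 47268)/(-39204 - 36784) = 47223/(-75988) = 47223*(-1/75988) = -4293/6908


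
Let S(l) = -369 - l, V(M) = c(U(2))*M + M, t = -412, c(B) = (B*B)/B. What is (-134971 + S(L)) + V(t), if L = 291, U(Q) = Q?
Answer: -136867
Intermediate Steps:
c(B) = B (c(B) = B**2/B = B)
V(M) = 3*M (V(M) = 2*M + M = 3*M)
(-134971 + S(L)) + V(t) = (-134971 + (-369 - 1*291)) + 3*(-412) = (-134971 + (-369 - 291)) - 1236 = (-134971 - 660) - 1236 = -135631 - 1236 = -136867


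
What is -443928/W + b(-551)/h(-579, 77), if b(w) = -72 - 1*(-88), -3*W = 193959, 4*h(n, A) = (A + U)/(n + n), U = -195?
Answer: 807324440/1271509 ≈ 634.93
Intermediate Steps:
h(n, A) = (-195 + A)/(8*n) (h(n, A) = ((A - 195)/(n + n))/4 = ((-195 + A)/((2*n)))/4 = ((-195 + A)*(1/(2*n)))/4 = ((-195 + A)/(2*n))/4 = (-195 + A)/(8*n))
W = -64653 (W = -1/3*193959 = -64653)
b(w) = 16 (b(w) = -72 + 88 = 16)
-443928/W + b(-551)/h(-579, 77) = -443928/(-64653) + 16/(((1/8)*(-195 + 77)/(-579))) = -443928*(-1/64653) + 16/(((1/8)*(-1/579)*(-118))) = 147976/21551 + 16/(59/2316) = 147976/21551 + 16*(2316/59) = 147976/21551 + 37056/59 = 807324440/1271509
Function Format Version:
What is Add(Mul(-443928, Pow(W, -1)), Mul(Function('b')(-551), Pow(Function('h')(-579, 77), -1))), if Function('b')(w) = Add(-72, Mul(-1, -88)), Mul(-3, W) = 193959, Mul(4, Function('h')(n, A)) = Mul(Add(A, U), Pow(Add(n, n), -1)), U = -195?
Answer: Rational(807324440, 1271509) ≈ 634.93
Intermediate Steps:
Function('h')(n, A) = Mul(Rational(1, 8), Pow(n, -1), Add(-195, A)) (Function('h')(n, A) = Mul(Rational(1, 4), Mul(Add(A, -195), Pow(Add(n, n), -1))) = Mul(Rational(1, 4), Mul(Add(-195, A), Pow(Mul(2, n), -1))) = Mul(Rational(1, 4), Mul(Add(-195, A), Mul(Rational(1, 2), Pow(n, -1)))) = Mul(Rational(1, 4), Mul(Rational(1, 2), Pow(n, -1), Add(-195, A))) = Mul(Rational(1, 8), Pow(n, -1), Add(-195, A)))
W = -64653 (W = Mul(Rational(-1, 3), 193959) = -64653)
Function('b')(w) = 16 (Function('b')(w) = Add(-72, 88) = 16)
Add(Mul(-443928, Pow(W, -1)), Mul(Function('b')(-551), Pow(Function('h')(-579, 77), -1))) = Add(Mul(-443928, Pow(-64653, -1)), Mul(16, Pow(Mul(Rational(1, 8), Pow(-579, -1), Add(-195, 77)), -1))) = Add(Mul(-443928, Rational(-1, 64653)), Mul(16, Pow(Mul(Rational(1, 8), Rational(-1, 579), -118), -1))) = Add(Rational(147976, 21551), Mul(16, Pow(Rational(59, 2316), -1))) = Add(Rational(147976, 21551), Mul(16, Rational(2316, 59))) = Add(Rational(147976, 21551), Rational(37056, 59)) = Rational(807324440, 1271509)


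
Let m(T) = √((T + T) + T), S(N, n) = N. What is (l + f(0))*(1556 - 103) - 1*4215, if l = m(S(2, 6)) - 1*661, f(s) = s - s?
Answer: -964648 + 1453*√6 ≈ -9.6109e+5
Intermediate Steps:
m(T) = √3*√T (m(T) = √(2*T + T) = √(3*T) = √3*√T)
f(s) = 0
l = -661 + √6 (l = √3*√2 - 1*661 = √6 - 661 = -661 + √6 ≈ -658.55)
(l + f(0))*(1556 - 103) - 1*4215 = ((-661 + √6) + 0)*(1556 - 103) - 1*4215 = (-661 + √6)*1453 - 4215 = (-960433 + 1453*√6) - 4215 = -964648 + 1453*√6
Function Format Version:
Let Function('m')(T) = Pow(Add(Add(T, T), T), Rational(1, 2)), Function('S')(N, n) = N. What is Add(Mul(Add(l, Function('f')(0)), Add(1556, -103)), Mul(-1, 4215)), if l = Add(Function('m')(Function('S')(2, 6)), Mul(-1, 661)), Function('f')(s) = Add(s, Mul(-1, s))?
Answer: Add(-964648, Mul(1453, Pow(6, Rational(1, 2)))) ≈ -9.6109e+5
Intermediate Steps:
Function('m')(T) = Mul(Pow(3, Rational(1, 2)), Pow(T, Rational(1, 2))) (Function('m')(T) = Pow(Add(Mul(2, T), T), Rational(1, 2)) = Pow(Mul(3, T), Rational(1, 2)) = Mul(Pow(3, Rational(1, 2)), Pow(T, Rational(1, 2))))
Function('f')(s) = 0
l = Add(-661, Pow(6, Rational(1, 2))) (l = Add(Mul(Pow(3, Rational(1, 2)), Pow(2, Rational(1, 2))), Mul(-1, 661)) = Add(Pow(6, Rational(1, 2)), -661) = Add(-661, Pow(6, Rational(1, 2))) ≈ -658.55)
Add(Mul(Add(l, Function('f')(0)), Add(1556, -103)), Mul(-1, 4215)) = Add(Mul(Add(Add(-661, Pow(6, Rational(1, 2))), 0), Add(1556, -103)), Mul(-1, 4215)) = Add(Mul(Add(-661, Pow(6, Rational(1, 2))), 1453), -4215) = Add(Add(-960433, Mul(1453, Pow(6, Rational(1, 2)))), -4215) = Add(-964648, Mul(1453, Pow(6, Rational(1, 2))))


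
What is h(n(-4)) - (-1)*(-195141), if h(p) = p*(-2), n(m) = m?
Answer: -195133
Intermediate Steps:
h(p) = -2*p
h(n(-4)) - (-1)*(-195141) = -2*(-4) - (-1)*(-195141) = 8 - 1*195141 = 8 - 195141 = -195133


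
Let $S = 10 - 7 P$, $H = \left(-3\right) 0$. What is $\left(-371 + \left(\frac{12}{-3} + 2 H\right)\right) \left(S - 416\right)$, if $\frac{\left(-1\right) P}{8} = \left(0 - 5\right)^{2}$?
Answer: $-372750$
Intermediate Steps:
$P = -200$ ($P = - 8 \left(0 - 5\right)^{2} = - 8 \left(-5\right)^{2} = \left(-8\right) 25 = -200$)
$H = 0$
$S = 1410$ ($S = 10 - -1400 = 10 + 1400 = 1410$)
$\left(-371 + \left(\frac{12}{-3} + 2 H\right)\right) \left(S - 416\right) = \left(-371 + \left(\frac{12}{-3} + 2 \cdot 0\right)\right) \left(1410 - 416\right) = \left(-371 + \left(12 \left(- \frac{1}{3}\right) + 0\right)\right) 994 = \left(-371 + \left(-4 + 0\right)\right) 994 = \left(-371 - 4\right) 994 = \left(-375\right) 994 = -372750$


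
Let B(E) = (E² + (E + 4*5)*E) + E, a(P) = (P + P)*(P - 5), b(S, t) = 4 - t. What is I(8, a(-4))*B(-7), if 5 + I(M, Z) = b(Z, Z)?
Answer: 3577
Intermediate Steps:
a(P) = 2*P*(-5 + P) (a(P) = (2*P)*(-5 + P) = 2*P*(-5 + P))
I(M, Z) = -1 - Z (I(M, Z) = -5 + (4 - Z) = -1 - Z)
B(E) = E + E² + E*(20 + E) (B(E) = (E² + (E + 20)*E) + E = (E² + (20 + E)*E) + E = (E² + E*(20 + E)) + E = E + E² + E*(20 + E))
I(8, a(-4))*B(-7) = (-1 - 2*(-4)*(-5 - 4))*(-7*(21 + 2*(-7))) = (-1 - 2*(-4)*(-9))*(-7*(21 - 14)) = (-1 - 1*72)*(-7*7) = (-1 - 72)*(-49) = -73*(-49) = 3577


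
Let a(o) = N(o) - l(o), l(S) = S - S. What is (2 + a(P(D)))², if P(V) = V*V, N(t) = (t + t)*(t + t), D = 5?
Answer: 6260004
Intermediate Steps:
l(S) = 0
N(t) = 4*t² (N(t) = (2*t)*(2*t) = 4*t²)
P(V) = V²
a(o) = 4*o² (a(o) = 4*o² - 1*0 = 4*o² + 0 = 4*o²)
(2 + a(P(D)))² = (2 + 4*(5²)²)² = (2 + 4*25²)² = (2 + 4*625)² = (2 + 2500)² = 2502² = 6260004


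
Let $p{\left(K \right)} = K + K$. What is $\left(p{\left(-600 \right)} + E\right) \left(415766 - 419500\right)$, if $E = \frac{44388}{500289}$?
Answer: $\frac{747176402136}{166763} \approx 4.4805 \cdot 10^{6}$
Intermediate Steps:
$p{\left(K \right)} = 2 K$
$E = \frac{14796}{166763}$ ($E = 44388 \cdot \frac{1}{500289} = \frac{14796}{166763} \approx 0.088725$)
$\left(p{\left(-600 \right)} + E\right) \left(415766 - 419500\right) = \left(2 \left(-600\right) + \frac{14796}{166763}\right) \left(415766 - 419500\right) = \left(-1200 + \frac{14796}{166763}\right) \left(-3734\right) = \left(- \frac{200100804}{166763}\right) \left(-3734\right) = \frac{747176402136}{166763}$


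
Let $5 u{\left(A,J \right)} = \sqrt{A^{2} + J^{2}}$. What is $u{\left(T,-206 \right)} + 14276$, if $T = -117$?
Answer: $14276 + \sqrt{2245} \approx 14323.0$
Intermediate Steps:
$u{\left(A,J \right)} = \frac{\sqrt{A^{2} + J^{2}}}{5}$
$u{\left(T,-206 \right)} + 14276 = \frac{\sqrt{\left(-117\right)^{2} + \left(-206\right)^{2}}}{5} + 14276 = \frac{\sqrt{13689 + 42436}}{5} + 14276 = \frac{\sqrt{56125}}{5} + 14276 = \frac{5 \sqrt{2245}}{5} + 14276 = \sqrt{2245} + 14276 = 14276 + \sqrt{2245}$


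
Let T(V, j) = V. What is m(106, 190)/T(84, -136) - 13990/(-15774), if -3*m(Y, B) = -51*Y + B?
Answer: 3575111/165627 ≈ 21.585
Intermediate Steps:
m(Y, B) = 17*Y - B/3 (m(Y, B) = -(-51*Y + B)/3 = -(B - 51*Y)/3 = 17*Y - B/3)
m(106, 190)/T(84, -136) - 13990/(-15774) = (17*106 - ⅓*190)/84 - 13990/(-15774) = (1802 - 190/3)*(1/84) - 13990*(-1/15774) = (5216/3)*(1/84) + 6995/7887 = 1304/63 + 6995/7887 = 3575111/165627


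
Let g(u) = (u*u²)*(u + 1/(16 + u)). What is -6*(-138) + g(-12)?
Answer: 21132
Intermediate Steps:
g(u) = u³*(u + 1/(16 + u))
-6*(-138) + g(-12) = -6*(-138) + (-12)³*(1 + (-12)² + 16*(-12))/(16 - 12) = 828 - 1728*(1 + 144 - 192)/4 = 828 - 1728*¼*(-47) = 828 + 20304 = 21132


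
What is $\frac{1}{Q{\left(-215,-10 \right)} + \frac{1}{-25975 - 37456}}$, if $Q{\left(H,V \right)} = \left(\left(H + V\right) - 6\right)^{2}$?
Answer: $\frac{63431}{3384741590} \approx 1.874 \cdot 10^{-5}$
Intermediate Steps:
$Q{\left(H,V \right)} = \left(-6 + H + V\right)^{2}$
$\frac{1}{Q{\left(-215,-10 \right)} + \frac{1}{-25975 - 37456}} = \frac{1}{\left(-6 - 215 - 10\right)^{2} + \frac{1}{-25975 - 37456}} = \frac{1}{\left(-231\right)^{2} + \frac{1}{-63431}} = \frac{1}{53361 - \frac{1}{63431}} = \frac{1}{\frac{3384741590}{63431}} = \frac{63431}{3384741590}$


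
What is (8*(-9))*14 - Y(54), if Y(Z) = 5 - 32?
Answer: -981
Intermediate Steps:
Y(Z) = -27
(8*(-9))*14 - Y(54) = (8*(-9))*14 - 1*(-27) = -72*14 + 27 = -1008 + 27 = -981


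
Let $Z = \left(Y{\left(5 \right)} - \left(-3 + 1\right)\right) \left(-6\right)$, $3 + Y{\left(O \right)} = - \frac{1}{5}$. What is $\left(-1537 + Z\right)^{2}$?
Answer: $\frac{58507201}{25} \approx 2.3403 \cdot 10^{6}$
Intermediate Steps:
$Y{\left(O \right)} = - \frac{16}{5}$ ($Y{\left(O \right)} = -3 - \frac{1}{5} = - \frac{16}{5}$)
$Z = \frac{36}{5}$ ($Z = \left(- \frac{16}{5} - \left(-3 + 1\right)\right) \left(-6\right) = \left(- \frac{16}{5} - -2\right) \left(-6\right) = \left(- \frac{16}{5} + 2\right) \left(-6\right) = \left(- \frac{6}{5}\right) \left(-6\right) = \frac{36}{5} \approx 7.2$)
$\left(-1537 + Z\right)^{2} = \left(-1537 + \frac{36}{5}\right)^{2} = \left(- \frac{7649}{5}\right)^{2} = \frac{58507201}{25}$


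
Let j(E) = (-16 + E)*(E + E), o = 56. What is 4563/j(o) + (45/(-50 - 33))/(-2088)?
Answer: 10985941/10783360 ≈ 1.0188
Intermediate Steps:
j(E) = 2*E*(-16 + E) (j(E) = (-16 + E)*(2*E) = 2*E*(-16 + E))
4563/j(o) + (45/(-50 - 33))/(-2088) = 4563/((2*56*(-16 + 56))) + (45/(-50 - 33))/(-2088) = 4563/((2*56*40)) + (45/(-83))*(-1/2088) = 4563/4480 + (45*(-1/83))*(-1/2088) = 4563*(1/4480) - 45/83*(-1/2088) = 4563/4480 + 5/19256 = 10985941/10783360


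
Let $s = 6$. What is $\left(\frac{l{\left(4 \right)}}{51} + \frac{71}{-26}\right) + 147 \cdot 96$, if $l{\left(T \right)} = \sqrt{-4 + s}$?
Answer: $\frac{366841}{26} + \frac{\sqrt{2}}{51} \approx 14109.0$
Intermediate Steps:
$l{\left(T \right)} = \sqrt{2}$ ($l{\left(T \right)} = \sqrt{-4 + 6} = \sqrt{2}$)
$\left(\frac{l{\left(4 \right)}}{51} + \frac{71}{-26}\right) + 147 \cdot 96 = \left(\frac{\sqrt{2}}{51} + \frac{71}{-26}\right) + 147 \cdot 96 = \left(\sqrt{2} \cdot \frac{1}{51} + 71 \left(- \frac{1}{26}\right)\right) + 14112 = \left(\frac{\sqrt{2}}{51} - \frac{71}{26}\right) + 14112 = \left(- \frac{71}{26} + \frac{\sqrt{2}}{51}\right) + 14112 = \frac{366841}{26} + \frac{\sqrt{2}}{51}$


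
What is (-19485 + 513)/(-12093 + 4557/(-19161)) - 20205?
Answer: -780251562693/38619755 ≈ -20203.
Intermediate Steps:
(-19485 + 513)/(-12093 + 4557/(-19161)) - 20205 = -18972/(-12093 + 4557*(-1/19161)) - 20205 = -18972/(-12093 - 1519/6387) - 20205 = -18972/(-77239510/6387) - 20205 = -18972*(-6387/77239510) - 20205 = 60587082/38619755 - 20205 = -780251562693/38619755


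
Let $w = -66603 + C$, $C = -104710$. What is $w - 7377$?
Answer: $-178690$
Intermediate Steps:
$w = -171313$ ($w = -66603 - 104710 = -171313$)
$w - 7377 = -171313 - 7377 = -178690$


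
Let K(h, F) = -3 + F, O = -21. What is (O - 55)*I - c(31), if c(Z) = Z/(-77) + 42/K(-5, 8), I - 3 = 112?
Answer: -3367979/385 ≈ -8748.0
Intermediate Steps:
I = 115 (I = 3 + 112 = 115)
c(Z) = 42/5 - Z/77 (c(Z) = Z/(-77) + 42/(-3 + 8) = Z*(-1/77) + 42/5 = -Z/77 + 42*(⅕) = -Z/77 + 42/5 = 42/5 - Z/77)
(O - 55)*I - c(31) = (-21 - 55)*115 - (42/5 - 1/77*31) = -76*115 - (42/5 - 31/77) = -8740 - 1*3079/385 = -8740 - 3079/385 = -3367979/385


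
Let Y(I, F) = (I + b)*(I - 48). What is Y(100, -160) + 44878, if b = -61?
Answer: 46906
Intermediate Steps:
Y(I, F) = (-61 + I)*(-48 + I) (Y(I, F) = (I - 61)*(I - 48) = (-61 + I)*(-48 + I))
Y(100, -160) + 44878 = (2928 + 100**2 - 109*100) + 44878 = (2928 + 10000 - 10900) + 44878 = 2028 + 44878 = 46906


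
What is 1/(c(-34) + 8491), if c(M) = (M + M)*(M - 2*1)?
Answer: 1/10939 ≈ 9.1416e-5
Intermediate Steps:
c(M) = 2*M*(-2 + M) (c(M) = (2*M)*(M - 2) = (2*M)*(-2 + M) = 2*M*(-2 + M))
1/(c(-34) + 8491) = 1/(2*(-34)*(-2 - 34) + 8491) = 1/(2*(-34)*(-36) + 8491) = 1/(2448 + 8491) = 1/10939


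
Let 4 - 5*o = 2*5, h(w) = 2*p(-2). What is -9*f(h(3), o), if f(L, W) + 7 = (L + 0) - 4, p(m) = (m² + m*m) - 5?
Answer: 45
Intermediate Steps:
p(m) = -5 + 2*m² (p(m) = (m² + m²) - 5 = 2*m² - 5 = -5 + 2*m²)
h(w) = 6 (h(w) = 2*(-5 + 2*(-2)²) = 2*(-5 + 2*4) = 2*(-5 + 8) = 2*3 = 6)
o = -6/5 (o = ⅘ - 2*5/5 = ⅘ - ⅕*10 = ⅘ - 2 = -6/5 ≈ -1.2000)
f(L, W) = -11 + L (f(L, W) = -7 + ((L + 0) - 4) = -7 + (L - 4) = -7 + (-4 + L) = -11 + L)
-9*f(h(3), o) = -9*(-11 + 6) = -9*(-5) = 45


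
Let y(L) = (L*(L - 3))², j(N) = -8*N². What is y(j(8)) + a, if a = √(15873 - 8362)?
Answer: 69527142400 + √7511 ≈ 6.9527e+10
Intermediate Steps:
a = √7511 ≈ 86.666
y(L) = L²*(-3 + L)² (y(L) = (L*(-3 + L))² = L²*(-3 + L)²)
y(j(8)) + a = (-8*8²)²*(-3 - 8*8²)² + √7511 = (-8*64)²*(-3 - 8*64)² + √7511 = (-512)²*(-3 - 512)² + √7511 = 262144*(-515)² + √7511 = 262144*265225 + √7511 = 69527142400 + √7511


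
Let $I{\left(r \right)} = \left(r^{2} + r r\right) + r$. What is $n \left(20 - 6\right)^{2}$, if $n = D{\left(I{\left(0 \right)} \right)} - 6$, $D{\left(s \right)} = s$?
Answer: $-1176$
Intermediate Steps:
$I{\left(r \right)} = r + 2 r^{2}$ ($I{\left(r \right)} = \left(r^{2} + r^{2}\right) + r = 2 r^{2} + r = r + 2 r^{2}$)
$n = -6$ ($n = 0 \left(1 + 2 \cdot 0\right) - 6 = 0 \left(1 + 0\right) - 6 = 0 \cdot 1 - 6 = 0 - 6 = -6$)
$n \left(20 - 6\right)^{2} = - 6 \left(20 - 6\right)^{2} = - 6 \cdot 14^{2} = \left(-6\right) 196 = -1176$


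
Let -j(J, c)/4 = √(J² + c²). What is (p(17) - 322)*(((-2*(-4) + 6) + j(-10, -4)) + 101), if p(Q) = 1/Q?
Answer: -629395/17 + 43784*√29/17 ≈ -23154.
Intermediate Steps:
j(J, c) = -4*√(J² + c²)
(p(17) - 322)*(((-2*(-4) + 6) + j(-10, -4)) + 101) = (1/17 - 322)*(((-2*(-4) + 6) - 4*√((-10)² + (-4)²)) + 101) = (1/17 - 322)*(((8 + 6) - 4*√(100 + 16)) + 101) = -5473*((14 - 8*√29) + 101)/17 = -5473*(115 - 8*√29)/17 = -629395/17 + 43784*√29/17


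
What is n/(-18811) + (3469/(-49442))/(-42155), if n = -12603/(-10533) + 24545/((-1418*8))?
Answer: 41443150537509733/780771692005054259120 ≈ 5.3080e-5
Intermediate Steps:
n = -38521351/39828784 (n = -12603*(-1/10533) + 24545/(-11344) = 4201/3511 + 24545*(-1/11344) = 4201/3511 - 24545/11344 = -38521351/39828784 ≈ -0.96717)
n/(-18811) + (3469/(-49442))/(-42155) = -38521351/39828784/(-18811) + (3469/(-49442))/(-42155) = -38521351/39828784*(-1/18811) + (3469*(-1/49442))*(-1/42155) = 38521351/749219255824 - 3469/49442*(-1/42155) = 38521351/749219255824 + 3469/2084227510 = 41443150537509733/780771692005054259120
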